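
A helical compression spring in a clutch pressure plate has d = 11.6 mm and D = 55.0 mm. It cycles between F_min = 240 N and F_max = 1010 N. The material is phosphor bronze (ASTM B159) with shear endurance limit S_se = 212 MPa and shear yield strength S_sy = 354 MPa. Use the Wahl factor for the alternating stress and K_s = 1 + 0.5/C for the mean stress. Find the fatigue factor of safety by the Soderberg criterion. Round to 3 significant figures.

C = D/d = 55.0/11.6 = 4.7414; K_W = (4C−1)/(4C−4)+0.615/C = 1.3302; K_s = 1+0.5/C = 1.1055
F_a = (F_max−F_min)/2 = 385 N; F_m = (F_max+F_min)/2 = 625 N
τ_a = K_W·8F_aD/(πd³) = 1.3302 × 34.545 = 45.951 MPa
τ_m = K_s·8F_mD/(πd³) = 1.1055 × 56.08 = 61.994 MPa
Soderberg: 1/n_f = τ_a/S_se + τ_m/S_sy = 45.951/212 + 61.994/354 = 0.21675 + 0.17512 = 0.39188
n_f = 1/0.39188 = 2.552

2.55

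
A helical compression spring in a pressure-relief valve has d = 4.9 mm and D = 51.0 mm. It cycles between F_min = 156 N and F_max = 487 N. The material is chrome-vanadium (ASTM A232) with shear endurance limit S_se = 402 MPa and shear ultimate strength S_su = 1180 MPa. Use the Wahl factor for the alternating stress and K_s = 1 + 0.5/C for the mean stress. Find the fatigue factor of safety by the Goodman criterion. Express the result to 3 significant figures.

1.20

C = D/d = 51.0/4.9 = 10.4082; K_W = (4C−1)/(4C−4)+0.615/C = 1.1388; K_s = 1+0.5/C = 1.0480
F_a = (F_max−F_min)/2 = 165.5 N; F_m = (F_max+F_min)/2 = 321.5 N
τ_a = K_W·8F_aD/(πd³) = 1.1388 × 182.69 = 208.05 MPa
τ_m = K_s·8F_mD/(πd³) = 1.0480 × 354.9 = 371.95 MPa
Goodman: 1/n_f = τ_a/S_se + τ_m/S_su = 208.05/402 + 371.95/1180 = 0.51754 + 0.31521 = 0.83275
n_f = 1/0.83275 = 1.201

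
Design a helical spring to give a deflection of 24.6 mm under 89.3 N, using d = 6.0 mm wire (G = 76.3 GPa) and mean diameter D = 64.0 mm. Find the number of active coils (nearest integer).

Required rate k = F/δ = 89.3/24.6 = 3.6301 N/mm
N_a = Gd⁴/(8D³k) = (76.3×10³ × 6.0⁴)/(8 × 64.0³ × 3.6301)
    = 9.88848e+07 / 7.61283e+06 = 12.99 → 13 coils

13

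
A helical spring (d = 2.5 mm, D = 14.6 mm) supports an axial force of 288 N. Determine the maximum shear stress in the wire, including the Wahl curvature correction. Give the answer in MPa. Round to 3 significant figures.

Spring index C = D/d = 14.6/2.5 = 5.8400
K_W = (4C−1)/(4C−4) + 0.615/C = 22.360/19.360 + 0.1053 = 1.2603
τ₀ = 8FD/(πd³) = 8·288·14.6/(π·2.5³) = 33638.4/49.087 = 685.28 MPa
τ_max = K·τ₀ = 1.2603 × 685.28 = 863.63 MPa

864 MPa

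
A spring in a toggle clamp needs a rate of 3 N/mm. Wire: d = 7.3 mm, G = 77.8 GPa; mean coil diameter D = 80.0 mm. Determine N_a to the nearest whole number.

18

N_a = Gd⁴/(8D³k) = (77.8×10³ × 7.3⁴)/(8 × 80.0³ × 3)
    = 2.20938e+08 / 1.2288e+07 = 17.98 → 18 coils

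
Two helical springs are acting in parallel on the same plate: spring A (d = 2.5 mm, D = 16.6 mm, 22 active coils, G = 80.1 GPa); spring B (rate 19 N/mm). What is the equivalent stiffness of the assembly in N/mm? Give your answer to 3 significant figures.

k_A = Gd⁴/(8D³N_a) = (80.1×10³)(2.5⁴)/(8·16.6³·22) = 3.8865 N/mm
Parallel: k_eq = 3.8865 + 19 = 22.886 N/mm

22.9 N/mm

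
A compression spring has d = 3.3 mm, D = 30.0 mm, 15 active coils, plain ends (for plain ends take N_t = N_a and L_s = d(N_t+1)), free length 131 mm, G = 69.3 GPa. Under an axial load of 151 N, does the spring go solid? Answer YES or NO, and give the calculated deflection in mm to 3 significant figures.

NO, δ = 59.5 mm

k = Gd⁴/(8D³N_a) = (69.3×10³)(3.3⁴)/(8·30.0³·15) = 2.5366 N/mm
N_t = 15; L_s = 3.3·16 = 52.8 mm; δ_solid = L₀ − L_s = 131 − 52.8 = 78.2 mm
δ = F/k = 151/2.5366 = 59.53 mm
δ < δ_solid → spring does not go solid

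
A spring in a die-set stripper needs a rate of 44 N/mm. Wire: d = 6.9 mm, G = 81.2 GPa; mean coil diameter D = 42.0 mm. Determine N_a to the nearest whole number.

7

N_a = Gd⁴/(8D³k) = (81.2×10³ × 6.9⁴)/(8 × 42.0³ × 44)
    = 1.84057e+08 / 2.6079e+07 = 7.058 → 7 coils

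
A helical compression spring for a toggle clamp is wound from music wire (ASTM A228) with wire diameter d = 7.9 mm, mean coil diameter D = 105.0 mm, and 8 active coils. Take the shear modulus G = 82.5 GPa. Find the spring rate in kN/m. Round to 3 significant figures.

k = Gd⁴/(8D³N_a) = (82.5×10³ × 7.9⁴) / (8 × 105.0³ × 8)
  = 3.21338e+08 / 7.4088e+07 = 4.3372 N/mm

4.34 kN/m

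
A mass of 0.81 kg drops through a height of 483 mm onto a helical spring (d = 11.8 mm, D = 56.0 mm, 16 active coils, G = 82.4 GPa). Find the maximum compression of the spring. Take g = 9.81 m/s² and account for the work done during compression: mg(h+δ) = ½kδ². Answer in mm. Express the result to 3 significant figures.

10.5 mm

k = Gd⁴/(8D³N_a) = (82.4×10³)(11.8⁴)/(8·56.0³·16) = 71.069 N/mm
W = mg = 0.81 × 9.81 = 7.9461 N
½kδ² − Wδ − Wh = 0 → δ = (W + √(W² + 2kWh))/k
δ = (7.9461 + √(63.141 + 545522))/71.069 = (7.9461 + 738.64)/71.069 = 10.505 mm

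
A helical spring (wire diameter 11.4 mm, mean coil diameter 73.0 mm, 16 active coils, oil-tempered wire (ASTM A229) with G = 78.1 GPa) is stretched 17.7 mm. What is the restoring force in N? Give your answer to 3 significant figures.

k = Gd⁴/(8D³N_a) = (78.1×10³)(11.4⁴)/(8·73.0³·16) = 26.491 N/mm
F = k·δ = 26.491 × 17.7 = 468.88 N

469 N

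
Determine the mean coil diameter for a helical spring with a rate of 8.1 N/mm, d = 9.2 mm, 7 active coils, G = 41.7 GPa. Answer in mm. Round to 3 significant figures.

D = (Gd⁴/(8N_a·k))^(1/3) = (41.7×10³·9.2⁴/(8·7·8.1))^(1/3)
  = (658589)^(1/3) = 87.0038 mm

87.0 mm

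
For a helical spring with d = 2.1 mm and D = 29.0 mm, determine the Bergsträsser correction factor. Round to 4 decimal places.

C = D/d = 29.0/2.1 = 13.8095
K_B = (4C+2)/(4C−3) = 57.238/52.238 = 1.0957

1.0957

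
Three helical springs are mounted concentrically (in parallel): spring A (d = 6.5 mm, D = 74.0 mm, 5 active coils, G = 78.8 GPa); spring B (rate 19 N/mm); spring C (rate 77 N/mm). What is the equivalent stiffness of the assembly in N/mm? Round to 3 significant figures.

k_A = Gd⁴/(8D³N_a) = (78.8×10³)(6.5⁴)/(8·74.0³·5) = 8.6781 N/mm
Parallel: k_eq = 8.6781 + 19 + 77 = 104.68 N/mm

105 N/mm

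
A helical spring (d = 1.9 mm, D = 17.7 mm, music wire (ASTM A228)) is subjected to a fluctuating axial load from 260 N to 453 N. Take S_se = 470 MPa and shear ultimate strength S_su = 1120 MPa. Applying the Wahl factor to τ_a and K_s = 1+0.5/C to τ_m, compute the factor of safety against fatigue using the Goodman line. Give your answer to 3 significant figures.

0.266

C = D/d = 17.7/1.9 = 9.3158; K_W = (4C−1)/(4C−4)+0.615/C = 1.1562; K_s = 1+0.5/C = 1.0537
F_a = (F_max−F_min)/2 = 96.5 N; F_m = (F_max+F_min)/2 = 356.5 N
τ_a = K_W·8F_aD/(πd³) = 1.1562 × 634.13 = 733.19 MPa
τ_m = K_s·8F_mD/(πd³) = 1.0537 × 2342.7 = 2468.4 MPa
Goodman: 1/n_f = τ_a/S_se + τ_m/S_su = 733.19/470 + 2468.4/1120 = 1.55997 + 2.20394 = 3.7639
n_f = 1/3.7639 = 0.2657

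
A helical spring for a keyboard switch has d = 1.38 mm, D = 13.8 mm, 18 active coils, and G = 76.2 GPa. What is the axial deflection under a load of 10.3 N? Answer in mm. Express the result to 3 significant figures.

14.1 mm

k = Gd⁴/(8D³N_a) = (76.2×10³)(1.38⁴)/(8·13.8³·18) = 0.73025 N/mm
δ = F/k = 10.3 / 0.73025 = 14.105 mm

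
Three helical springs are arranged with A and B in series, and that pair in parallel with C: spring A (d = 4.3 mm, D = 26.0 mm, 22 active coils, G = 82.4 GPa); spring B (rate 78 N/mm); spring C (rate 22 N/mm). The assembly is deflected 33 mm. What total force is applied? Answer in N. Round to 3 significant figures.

995 N

k_A = Gd⁴/(8D³N_a) = (82.4×10³)(4.3⁴)/(8·26.0³·22) = 9.1069 N/mm
Springs A,B series: k_AB = 1/(1/9.1069+1/78) = 8.1547 N/mm; parallel with C: k_eq = 8.1547+22 = 30.155 N/mm
F = k_eq·δ = 30.155·33 = 995.11 N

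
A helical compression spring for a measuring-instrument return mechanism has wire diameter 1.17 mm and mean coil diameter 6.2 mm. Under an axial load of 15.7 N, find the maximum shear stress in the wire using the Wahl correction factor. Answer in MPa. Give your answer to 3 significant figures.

Spring index C = D/d = 6.2/1.17 = 5.2991
K_W = (4C−1)/(4C−4) + 0.615/C = 20.197/17.197 + 0.1161 = 1.2905
τ₀ = 8FD/(πd³) = 8·15.7·6.2/(π·1.17³) = 778.72/5.0316 = 154.77 MPa
τ_max = K·τ₀ = 1.2905 × 154.77 = 199.73 MPa

200 MPa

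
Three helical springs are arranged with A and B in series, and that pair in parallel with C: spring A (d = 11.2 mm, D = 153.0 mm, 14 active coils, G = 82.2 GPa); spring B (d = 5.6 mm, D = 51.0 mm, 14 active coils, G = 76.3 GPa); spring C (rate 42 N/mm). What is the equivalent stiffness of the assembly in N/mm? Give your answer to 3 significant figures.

k_A = Gd⁴/(8D³N_a) = (82.2×10³)(11.2⁴)/(8·153.0³·14) = 3.2244 N/mm
k_B = Gd⁴/(8D³N_a) = (76.3×10³)(5.6⁴)/(8·51.0³·14) = 5.0507 N/mm
Springs A,B series: k_AB = 1/(1/3.2244+1/5.0507) = 1.968 N/mm; parallel with C: k_eq = 1.968+42 = 43.968 N/mm

44.0 N/mm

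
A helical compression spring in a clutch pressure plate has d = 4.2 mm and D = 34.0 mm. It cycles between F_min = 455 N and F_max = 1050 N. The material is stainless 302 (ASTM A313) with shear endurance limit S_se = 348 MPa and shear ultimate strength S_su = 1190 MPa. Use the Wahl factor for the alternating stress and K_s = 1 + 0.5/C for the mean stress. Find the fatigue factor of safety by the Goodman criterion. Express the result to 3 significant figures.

0.509

C = D/d = 34.0/4.2 = 8.0952; K_W = (4C−1)/(4C−4)+0.615/C = 1.1817; K_s = 1+0.5/C = 1.0618
F_a = (F_max−F_min)/2 = 297.5 N; F_m = (F_max+F_min)/2 = 752.5 N
τ_a = K_W·8F_aD/(πd³) = 1.1817 × 347.66 = 410.82 MPa
τ_m = K_s·8F_mD/(πd³) = 1.0618 × 879.38 = 933.7 MPa
Goodman: 1/n_f = τ_a/S_se + τ_m/S_su = 410.82/348 + 933.7/1190 = 1.18053 + 0.78462 = 1.9651
n_f = 1/1.9651 = 0.5089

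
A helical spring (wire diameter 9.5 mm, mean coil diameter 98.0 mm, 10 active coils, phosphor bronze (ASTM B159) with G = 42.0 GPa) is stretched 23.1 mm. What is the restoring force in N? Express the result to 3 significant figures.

105 N

k = Gd⁴/(8D³N_a) = (42.0×10³)(9.5⁴)/(8·98.0³·10) = 4.5433 N/mm
F = k·δ = 4.5433 × 23.1 = 104.95 N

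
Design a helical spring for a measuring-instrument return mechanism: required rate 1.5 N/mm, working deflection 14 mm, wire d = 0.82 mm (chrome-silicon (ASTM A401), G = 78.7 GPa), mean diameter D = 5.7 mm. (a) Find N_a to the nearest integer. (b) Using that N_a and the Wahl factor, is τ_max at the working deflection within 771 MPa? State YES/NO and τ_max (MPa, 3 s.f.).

(a) 16 coils; (b) YES, τ_max = 672 MPa

N_a = Gd⁴/(8D³k) = (78.7×10³)(0.82⁴)/(8·5.7³·1.5) = 16.01 → N_a = 16
Actual rate k = Gd⁴/(8D³·16) = 1.5011 N/mm
Working load F = kδ = 1.5011·14 = 21.015 N
C = 5.7/0.82 = 6.9512; K_W = (4C−1)/(4C−4)+0.615/C = 1.2145
τ_max = K_W·8FD/(πd³) = 1.2145·553.22 = 671.88 MPa
τ_max ≤ 771 MPa → acceptable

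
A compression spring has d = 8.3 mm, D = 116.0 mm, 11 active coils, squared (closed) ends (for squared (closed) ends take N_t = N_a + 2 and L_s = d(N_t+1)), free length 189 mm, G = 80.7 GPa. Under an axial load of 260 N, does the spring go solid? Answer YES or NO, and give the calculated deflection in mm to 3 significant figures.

YES, δ = 93.2 mm

k = Gd⁴/(8D³N_a) = (80.7×10³)(8.3⁴)/(8·116.0³·11) = 2.7882 N/mm
N_t = 13; L_s = 8.3·14 = 116.2 mm; δ_solid = L₀ − L_s = 189 − 116.2 = 72.8 mm
δ = F/k = 260/2.7882 = 93.249 mm
δ ≥ δ_solid → spring goes solid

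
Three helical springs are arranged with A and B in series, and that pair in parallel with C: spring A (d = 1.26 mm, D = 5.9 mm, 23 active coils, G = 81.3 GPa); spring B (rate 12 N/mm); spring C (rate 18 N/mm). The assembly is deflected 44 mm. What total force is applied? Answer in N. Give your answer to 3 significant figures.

k_A = Gd⁴/(8D³N_a) = (81.3×10³)(1.26⁴)/(8·5.9³·23) = 5.4225 N/mm
Springs A,B series: k_AB = 1/(1/5.4225+1/12) = 3.7348 N/mm; parallel with C: k_eq = 3.7348+18 = 21.735 N/mm
F = k_eq·δ = 21.735·44 = 956.33 N

956 N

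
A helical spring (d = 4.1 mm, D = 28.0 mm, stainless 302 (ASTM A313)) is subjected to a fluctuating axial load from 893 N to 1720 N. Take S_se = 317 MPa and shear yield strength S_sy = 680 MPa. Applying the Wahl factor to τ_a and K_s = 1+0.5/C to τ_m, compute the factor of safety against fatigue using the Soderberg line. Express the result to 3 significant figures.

0.265

C = D/d = 28.0/4.1 = 6.8293; K_W = (4C−1)/(4C−4)+0.615/C = 1.2187; K_s = 1+0.5/C = 1.0732
F_a = (F_max−F_min)/2 = 413.5 N; F_m = (F_max+F_min)/2 = 1306.5 N
τ_a = K_W·8F_aD/(πd³) = 1.2187 × 427.78 = 521.34 MPa
τ_m = K_s·8F_mD/(πd³) = 1.0732 × 1351.6 = 1450.6 MPa
Soderberg: 1/n_f = τ_a/S_se + τ_m/S_sy = 521.34/317 + 1450.6/680 = 1.64462 + 2.13321 = 3.7778
n_f = 1/3.7778 = 0.2647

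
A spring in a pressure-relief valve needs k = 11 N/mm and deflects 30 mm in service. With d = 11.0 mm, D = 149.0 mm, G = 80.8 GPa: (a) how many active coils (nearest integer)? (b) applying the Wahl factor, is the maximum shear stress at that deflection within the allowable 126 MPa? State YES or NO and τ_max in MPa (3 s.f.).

(a) 4 coils; (b) YES, τ_max = 106 MPa

N_a = Gd⁴/(8D³k) = (80.8×10³)(11.0⁴)/(8·149.0³·11) = 4.064 → N_a = 4
Actual rate k = Gd⁴/(8D³·4) = 11.176 N/mm
Working load F = kδ = 11.176·30 = 335.27 N
C = 149.0/11.0 = 13.5455; K_W = (4C−1)/(4C−4)+0.615/C = 1.1052
τ_max = K_W·8FD/(πd³) = 1.1052·95.575 = 105.63 MPa
τ_max ≤ 126 MPa → acceptable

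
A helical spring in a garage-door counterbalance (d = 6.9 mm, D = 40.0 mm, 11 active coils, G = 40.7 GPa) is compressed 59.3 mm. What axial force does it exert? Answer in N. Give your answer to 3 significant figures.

k = Gd⁴/(8D³N_a) = (40.7×10³)(6.9⁴)/(8·40.0³·11) = 16.381 N/mm
F = k·δ = 16.381 × 59.3 = 971.37 N

971 N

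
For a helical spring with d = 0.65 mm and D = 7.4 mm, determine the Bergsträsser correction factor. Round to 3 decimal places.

C = D/d = 7.4/0.65 = 11.3846
K_B = (4C+2)/(4C−3) = 47.538/42.538 = 1.1175

1.118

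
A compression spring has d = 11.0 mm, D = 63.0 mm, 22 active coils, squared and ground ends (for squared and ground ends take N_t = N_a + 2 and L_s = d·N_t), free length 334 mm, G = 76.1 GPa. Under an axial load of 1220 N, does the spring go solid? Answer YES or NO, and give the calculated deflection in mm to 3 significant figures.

k = Gd⁴/(8D³N_a) = (76.1×10³)(11.0⁴)/(8·63.0³·22) = 25.318 N/mm
N_t = 24; L_s = 11.0·24 = 264 mm; δ_solid = L₀ − L_s = 334 − 264 = 70 mm
δ = F/k = 1220/25.318 = 48.188 mm
δ < δ_solid → spring does not go solid

NO, δ = 48.2 mm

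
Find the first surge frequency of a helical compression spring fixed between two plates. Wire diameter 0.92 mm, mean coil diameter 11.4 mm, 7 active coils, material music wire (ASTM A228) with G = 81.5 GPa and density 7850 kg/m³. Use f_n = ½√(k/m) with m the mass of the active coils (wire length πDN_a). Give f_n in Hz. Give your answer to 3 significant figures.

k = Gd⁴/(8D³N_a) = (81.5×10³)(0.92⁴)/(8·11.4³·7) = 0.70373 N/mm = 703.73 N/m
Wire length L = πDN_a = π·11.4·7 = 250.7 mm
m = ρ·(πd²/4)·L = 7850 × 0.66476×10⁻⁶ m² × 0.2507 m = 0.0013082 kg
f_n = ½√(k/m) = 0.5·√(703.73/0.0013082) = 0.5·√(5.3792e+05) = 366.72 Hz

367 Hz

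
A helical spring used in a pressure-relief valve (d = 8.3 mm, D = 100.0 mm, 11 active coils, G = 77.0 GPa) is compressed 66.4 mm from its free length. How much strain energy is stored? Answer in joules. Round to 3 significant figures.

k = Gd⁴/(8D³N_a) = (77.0×10³)(8.3⁴)/(8·100.0³·11) = 4.1526 N/mm
U = ½kδ² = 0.5 × 4.1526 × 66.4² = 9154.3 N·mm = 9.1543 J

9.15 J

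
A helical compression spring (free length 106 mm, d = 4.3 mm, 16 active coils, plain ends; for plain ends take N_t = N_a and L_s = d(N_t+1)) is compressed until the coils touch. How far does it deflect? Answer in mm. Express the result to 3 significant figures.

N_t = 16; L_s = 4.3·17 = 73.1 mm
δ_solid = L₀ − L_s = 106 − 73.1 = 32.9 mm

32.9 mm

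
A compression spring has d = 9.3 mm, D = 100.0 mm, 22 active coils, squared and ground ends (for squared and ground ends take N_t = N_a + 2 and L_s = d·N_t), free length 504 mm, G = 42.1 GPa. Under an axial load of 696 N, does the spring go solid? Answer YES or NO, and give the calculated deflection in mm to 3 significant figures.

YES, δ = 389 mm

k = Gd⁴/(8D³N_a) = (42.1×10³)(9.3⁴)/(8·100.0³·22) = 1.7894 N/mm
N_t = 24; L_s = 9.3·24 = 223.2 mm; δ_solid = L₀ − L_s = 504 − 223.2 = 280.8 mm
δ = F/k = 696/1.7894 = 388.96 mm
δ ≥ δ_solid → spring goes solid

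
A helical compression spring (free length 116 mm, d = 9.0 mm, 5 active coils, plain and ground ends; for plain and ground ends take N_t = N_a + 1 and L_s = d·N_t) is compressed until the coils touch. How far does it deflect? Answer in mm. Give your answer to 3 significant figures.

N_t = 6; L_s = 9.0·6 = 54 mm
δ_solid = L₀ − L_s = 116 − 54 = 62 mm

62.0 mm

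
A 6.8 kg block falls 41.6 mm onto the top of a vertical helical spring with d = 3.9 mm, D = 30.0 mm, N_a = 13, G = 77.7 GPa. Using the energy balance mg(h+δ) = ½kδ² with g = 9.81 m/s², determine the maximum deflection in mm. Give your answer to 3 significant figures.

k = Gd⁴/(8D³N_a) = (77.7×10³)(3.9⁴)/(8·30.0³·13) = 6.4015 N/mm
W = mg = 6.8 × 9.81 = 66.708 N
½kδ² − Wδ − Wh = 0 → δ = (W + √(W² + 2kWh))/k
δ = (66.708 + √(4450 + 35529))/6.4015 = (66.708 + 199.95)/6.4015 = 41.655 mm

41.7 mm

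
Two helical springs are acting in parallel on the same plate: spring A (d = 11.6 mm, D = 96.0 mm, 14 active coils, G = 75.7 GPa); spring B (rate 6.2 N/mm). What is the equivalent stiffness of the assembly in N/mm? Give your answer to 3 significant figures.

k_A = Gd⁴/(8D³N_a) = (75.7×10³)(11.6⁴)/(8·96.0³·14) = 13.832 N/mm
Parallel: k_eq = 13.832 + 6.2 = 20.032 N/mm

20.0 N/mm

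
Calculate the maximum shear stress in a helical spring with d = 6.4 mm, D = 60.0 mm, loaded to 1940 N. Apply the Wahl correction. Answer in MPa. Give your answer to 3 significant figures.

Spring index C = D/d = 60.0/6.4 = 9.3750
K_W = (4C−1)/(4C−4) + 0.615/C = 36.500/33.500 + 0.0656 = 1.1552
τ₀ = 8FD/(πd³) = 8·1940·60.0/(π·6.4³) = 931200/823.55 = 1130.7 MPa
τ_max = K·τ₀ = 1.1552 × 1130.7 = 1306.1 MPa

1310 MPa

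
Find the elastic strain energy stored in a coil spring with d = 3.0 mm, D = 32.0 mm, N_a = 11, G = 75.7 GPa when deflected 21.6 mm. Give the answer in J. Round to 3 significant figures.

k = Gd⁴/(8D³N_a) = (75.7×10³)(3.0⁴)/(8·32.0³·11) = 2.1264 N/mm
U = ½kδ² = 0.5 × 2.1264 × 21.6² = 496.05 N·mm = 0.49605 J

0.496 J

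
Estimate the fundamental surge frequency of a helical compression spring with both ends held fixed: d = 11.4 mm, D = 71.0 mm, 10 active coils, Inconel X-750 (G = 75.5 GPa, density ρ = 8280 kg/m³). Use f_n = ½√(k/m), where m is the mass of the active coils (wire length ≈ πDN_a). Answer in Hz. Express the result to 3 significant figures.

k = Gd⁴/(8D³N_a) = (75.5×10³)(11.4⁴)/(8·71.0³·10) = 44.535 N/mm = 44535 N/m
Wire length L = πDN_a = π·71.0·10 = 2230.5 mm
m = ρ·(πd²/4)·L = 8280 × 102.07×10⁻⁶ m² × 2.2305 m = 1.8851 kg
f_n = ½√(k/m) = 0.5·√(44535/1.8851) = 0.5·√(23625) = 76.851 Hz

76.9 Hz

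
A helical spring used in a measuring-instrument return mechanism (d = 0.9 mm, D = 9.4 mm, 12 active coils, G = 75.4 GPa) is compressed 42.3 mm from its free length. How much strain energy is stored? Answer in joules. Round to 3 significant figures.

0.555 J

k = Gd⁴/(8D³N_a) = (75.4×10³)(0.9⁴)/(8·9.4³·12) = 0.62042 N/mm
U = ½kδ² = 0.5 × 0.62042 × 42.3² = 555.06 N·mm = 0.55506 J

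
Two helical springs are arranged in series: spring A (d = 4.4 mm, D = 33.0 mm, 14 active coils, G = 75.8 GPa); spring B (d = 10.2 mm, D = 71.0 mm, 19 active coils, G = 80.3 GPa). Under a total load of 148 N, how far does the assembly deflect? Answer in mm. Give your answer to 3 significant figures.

k_A = Gd⁴/(8D³N_a) = (75.8×10³)(4.4⁴)/(8·33.0³·14) = 7.0586 N/mm
k_B = Gd⁴/(8D³N_a) = (80.3×10³)(10.2⁴)/(8·71.0³·19) = 15.977 N/mm
Series: 1/k_eq = 1/7.0586 + 1/15.977 = 0.20426; k_eq = 4.8957 N/mm
δ = F/k_eq = 148/4.8957 = 30.231 mm

30.2 mm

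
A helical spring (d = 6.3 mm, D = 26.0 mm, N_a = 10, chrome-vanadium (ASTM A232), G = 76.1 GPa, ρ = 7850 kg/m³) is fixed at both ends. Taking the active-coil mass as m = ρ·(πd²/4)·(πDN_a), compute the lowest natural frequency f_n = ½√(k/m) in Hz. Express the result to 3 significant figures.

k = Gd⁴/(8D³N_a) = (76.1×10³)(6.3⁴)/(8·26.0³·10) = 85.258 N/mm = 85258 N/m
Wire length L = πDN_a = π·26.0·10 = 816.81 mm
m = ρ·(πd²/4)·L = 7850 × 31.172×10⁻⁶ m² × 0.81681 m = 0.19988 kg
f_n = ½√(k/m) = 0.5·√(85258/0.19988) = 0.5·√(4.2655e+05) = 326.56 Hz

327 Hz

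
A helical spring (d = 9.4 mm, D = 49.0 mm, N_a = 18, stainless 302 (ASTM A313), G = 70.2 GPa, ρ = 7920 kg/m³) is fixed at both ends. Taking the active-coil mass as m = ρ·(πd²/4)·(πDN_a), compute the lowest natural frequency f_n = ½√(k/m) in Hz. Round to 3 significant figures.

k = Gd⁴/(8D³N_a) = (70.2×10³)(9.4⁴)/(8·49.0³·18) = 32.352 N/mm = 32352 N/m
Wire length L = πDN_a = π·49.0·18 = 2770.9 mm
m = ρ·(πd²/4)·L = 7920 × 69.398×10⁻⁶ m² × 2.7709 m = 1.523 kg
f_n = ½√(k/m) = 0.5·√(32352/1.523) = 0.5·√(21243) = 72.874 Hz

72.9 Hz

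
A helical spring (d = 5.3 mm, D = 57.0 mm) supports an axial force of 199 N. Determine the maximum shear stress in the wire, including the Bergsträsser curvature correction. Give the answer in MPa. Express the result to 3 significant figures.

Spring index C = D/d = 57.0/5.3 = 10.7547
K_B = (4C+2)/(4C−3) = 45.019/40.019 = 1.1249
τ₀ = 8FD/(πd³) = 8·199·57.0/(π·5.3³) = 90744/467.71 = 194.02 MPa
τ_max = K·τ₀ = 1.1249 × 194.02 = 218.26 MPa

218 MPa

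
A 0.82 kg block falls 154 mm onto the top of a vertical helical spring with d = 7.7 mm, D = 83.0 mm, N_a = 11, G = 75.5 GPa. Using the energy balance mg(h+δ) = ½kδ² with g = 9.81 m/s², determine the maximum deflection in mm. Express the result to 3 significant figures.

23.3 mm

k = Gd⁴/(8D³N_a) = (75.5×10³)(7.7⁴)/(8·83.0³·11) = 5.2746 N/mm
W = mg = 0.82 × 9.81 = 8.0442 N
½kδ² − Wδ − Wh = 0 → δ = (W + √(W² + 2kWh))/k
δ = (8.0442 + √(64.709 + 13068.5))/5.2746 = (8.0442 + 114.6)/5.2746 = 23.252 mm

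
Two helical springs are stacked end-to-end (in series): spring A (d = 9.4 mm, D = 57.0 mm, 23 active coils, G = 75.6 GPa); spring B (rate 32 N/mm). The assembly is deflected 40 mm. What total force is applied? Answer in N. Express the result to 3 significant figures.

450 N

k_A = Gd⁴/(8D³N_a) = (75.6×10³)(9.4⁴)/(8·57.0³·23) = 17.322 N/mm
Series: 1/k_eq = 1/17.322 + 1/32 = 0.088981; k_eq = 11.238 N/mm
F = k_eq·δ = 11.238·40 = 449.53 N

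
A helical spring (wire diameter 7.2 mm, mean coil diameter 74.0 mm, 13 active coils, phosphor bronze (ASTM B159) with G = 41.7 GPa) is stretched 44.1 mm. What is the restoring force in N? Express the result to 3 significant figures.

117 N

k = Gd⁴/(8D³N_a) = (41.7×10³)(7.2⁴)/(8·74.0³·13) = 2.6591 N/mm
F = k·δ = 2.6591 × 44.1 = 117.27 N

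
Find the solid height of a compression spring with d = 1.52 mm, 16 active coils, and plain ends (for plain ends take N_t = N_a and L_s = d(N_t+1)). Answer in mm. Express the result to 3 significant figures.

25.8 mm

plain ends: N_t = N_a = 16
L_s = d·(N_t+1) = 1.52 × 17 = 25.84 mm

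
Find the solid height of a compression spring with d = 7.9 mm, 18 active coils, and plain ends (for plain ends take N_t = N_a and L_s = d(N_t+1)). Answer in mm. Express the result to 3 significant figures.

plain ends: N_t = N_a = 18
L_s = d·(N_t+1) = 7.9 × 19 = 150.1 mm

150 mm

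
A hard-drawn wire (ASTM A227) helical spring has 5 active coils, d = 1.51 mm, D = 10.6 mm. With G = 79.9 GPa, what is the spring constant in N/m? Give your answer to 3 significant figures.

k = Gd⁴/(8D³N_a) = (79.9×10³ × 1.51⁴) / (8 × 10.6³ × 5)
  = 415389 / 47640.6 = 8.7192 N/mm = 8719.2 N/m

8720 N/m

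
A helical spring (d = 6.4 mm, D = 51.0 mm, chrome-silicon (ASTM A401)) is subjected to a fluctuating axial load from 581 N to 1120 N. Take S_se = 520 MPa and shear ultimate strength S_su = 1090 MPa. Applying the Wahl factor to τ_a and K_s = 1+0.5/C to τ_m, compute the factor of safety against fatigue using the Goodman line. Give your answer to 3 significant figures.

C = D/d = 51.0/6.4 = 7.9688; K_W = (4C−1)/(4C−4)+0.615/C = 1.1848; K_s = 1+0.5/C = 1.0627
F_a = (F_max−F_min)/2 = 269.5 N; F_m = (F_max+F_min)/2 = 850.5 N
τ_a = K_W·8F_aD/(πd³) = 1.1848 × 133.51 = 158.19 MPa
τ_m = K_s·8F_mD/(πd³) = 1.0627 × 421.35 = 447.79 MPa
Goodman: 1/n_f = τ_a/S_se + τ_m/S_su = 158.19/520 + 447.79/1090 = 0.30421 + 0.41082 = 0.71502
n_f = 1/0.71502 = 1.399

1.40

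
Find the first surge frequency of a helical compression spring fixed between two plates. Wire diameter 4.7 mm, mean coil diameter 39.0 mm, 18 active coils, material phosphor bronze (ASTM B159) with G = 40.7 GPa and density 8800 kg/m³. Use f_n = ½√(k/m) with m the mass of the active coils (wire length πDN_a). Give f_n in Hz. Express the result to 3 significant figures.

k = Gd⁴/(8D³N_a) = (40.7×10³)(4.7⁴)/(8·39.0³·18) = 2.325 N/mm = 2325 N/m
Wire length L = πDN_a = π·39.0·18 = 2205.4 mm
m = ρ·(πd²/4)·L = 8800 × 17.349×10⁻⁶ m² × 2.2054 m = 0.33671 kg
f_n = ½√(k/m) = 0.5·√(2325/0.33671) = 0.5·√(6905.2) = 41.549 Hz

41.5 Hz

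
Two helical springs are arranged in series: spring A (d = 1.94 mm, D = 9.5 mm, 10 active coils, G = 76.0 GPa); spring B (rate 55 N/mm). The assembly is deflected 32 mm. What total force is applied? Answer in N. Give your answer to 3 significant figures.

391 N

k_A = Gd⁴/(8D³N_a) = (76.0×10³)(1.94⁴)/(8·9.5³·10) = 15.695 N/mm
Series: 1/k_eq = 1/15.695 + 1/55 = 0.081897; k_eq = 12.211 N/mm
F = k_eq·δ = 12.211·32 = 390.74 N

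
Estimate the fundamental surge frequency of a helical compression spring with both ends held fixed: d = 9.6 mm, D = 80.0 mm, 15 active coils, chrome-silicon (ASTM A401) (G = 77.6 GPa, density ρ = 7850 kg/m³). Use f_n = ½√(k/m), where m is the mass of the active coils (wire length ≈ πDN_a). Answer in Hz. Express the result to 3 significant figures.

35.4 Hz

k = Gd⁴/(8D³N_a) = (77.6×10³)(9.6⁴)/(8·80.0³·15) = 10.727 N/mm = 10727 N/m
Wire length L = πDN_a = π·80.0·15 = 3769.9 mm
m = ρ·(πd²/4)·L = 7850 × 72.382×10⁻⁶ m² × 3.7699 m = 2.1421 kg
f_n = ½√(k/m) = 0.5·√(10727/2.1421) = 0.5·√(5008) = 35.384 Hz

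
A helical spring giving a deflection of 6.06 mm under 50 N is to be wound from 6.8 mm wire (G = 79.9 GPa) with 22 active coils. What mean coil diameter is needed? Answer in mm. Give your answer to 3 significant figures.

Required rate k = F/δ = 50/6.06 = 8.2508 N/mm
D = (Gd⁴/(8N_a·k))^(1/3) = (79.9×10³·6.8⁴/(8·22·8.2508))^(1/3)
  = (117645)^(1/3) = 48.9994 mm

49.0 mm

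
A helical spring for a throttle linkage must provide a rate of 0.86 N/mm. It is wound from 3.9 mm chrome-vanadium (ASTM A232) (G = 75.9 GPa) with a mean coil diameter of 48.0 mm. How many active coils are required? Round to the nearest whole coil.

N_a = Gd⁴/(8D³k) = (75.9×10³ × 3.9⁴)/(8 × 48.0³ × 0.86)
    = 1.7559e+07 / 760873 = 23.08 → 23 coils

23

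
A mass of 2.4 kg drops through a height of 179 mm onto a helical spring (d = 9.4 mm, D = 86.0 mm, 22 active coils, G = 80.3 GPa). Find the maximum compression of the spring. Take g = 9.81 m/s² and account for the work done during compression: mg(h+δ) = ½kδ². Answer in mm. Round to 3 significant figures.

k = Gd⁴/(8D³N_a) = (80.3×10³)(9.4⁴)/(8·86.0³·22) = 5.6004 N/mm
W = mg = 2.4 × 9.81 = 23.544 N
½kδ² − Wδ − Wh = 0 → δ = (W + √(W² + 2kWh))/k
δ = (23.544 + √(554.32 + 47204.4))/5.6004 = (23.544 + 218.54)/5.6004 = 43.226 mm

43.2 mm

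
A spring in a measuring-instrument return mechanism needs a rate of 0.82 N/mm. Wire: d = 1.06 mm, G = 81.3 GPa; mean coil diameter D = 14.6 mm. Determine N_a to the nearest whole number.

N_a = Gd⁴/(8D³k) = (81.3×10³ × 1.06⁴)/(8 × 14.6³ × 0.82)
    = 102639 / 20415.6 = 5.027 → 5 coils

5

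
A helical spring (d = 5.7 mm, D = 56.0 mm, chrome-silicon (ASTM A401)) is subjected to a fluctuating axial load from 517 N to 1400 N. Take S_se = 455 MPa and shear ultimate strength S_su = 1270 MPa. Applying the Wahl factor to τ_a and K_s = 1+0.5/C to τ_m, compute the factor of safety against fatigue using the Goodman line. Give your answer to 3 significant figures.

C = D/d = 56.0/5.7 = 9.8246; K_W = (4C−1)/(4C−4)+0.615/C = 1.1476; K_s = 1+0.5/C = 1.0509
F_a = (F_max−F_min)/2 = 441.5 N; F_m = (F_max+F_min)/2 = 958.5 N
τ_a = K_W·8F_aD/(πd³) = 1.1476 × 339.97 = 390.14 MPa
τ_m = K_s·8F_mD/(πd³) = 1.0509 × 738.07 = 775.63 MPa
Goodman: 1/n_f = τ_a/S_se + τ_m/S_su = 390.14/455 + 775.63/1270 = 0.85745 + 0.61073 = 1.4682
n_f = 1/1.4682 = 0.6811

0.681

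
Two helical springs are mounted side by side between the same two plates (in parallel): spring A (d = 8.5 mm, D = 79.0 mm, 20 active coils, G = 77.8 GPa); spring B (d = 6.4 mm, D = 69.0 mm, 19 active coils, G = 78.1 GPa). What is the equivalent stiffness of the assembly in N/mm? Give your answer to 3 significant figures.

k_A = Gd⁴/(8D³N_a) = (77.8×10³)(8.5⁴)/(8·79.0³·20) = 5.1482 N/mm
k_B = Gd⁴/(8D³N_a) = (78.1×10³)(6.4⁴)/(8·69.0³·19) = 2.6241 N/mm
Parallel: k_eq = 5.1482 + 2.6241 = 7.7723 N/mm

7.77 N/mm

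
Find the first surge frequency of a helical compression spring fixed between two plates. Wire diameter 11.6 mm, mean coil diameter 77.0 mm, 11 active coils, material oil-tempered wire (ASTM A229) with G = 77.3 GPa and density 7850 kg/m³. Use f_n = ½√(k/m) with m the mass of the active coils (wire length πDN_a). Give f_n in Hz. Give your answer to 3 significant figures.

k = Gd⁴/(8D³N_a) = (77.3×10³)(11.6⁴)/(8·77.0³·11) = 34.838 N/mm = 34838 N/m
Wire length L = πDN_a = π·77.0·11 = 2660.9 mm
m = ρ·(πd²/4)·L = 7850 × 105.68×10⁻⁶ m² × 2.6609 m = 2.2075 kg
f_n = ½√(k/m) = 0.5·√(34838/2.2075) = 0.5·√(15781) = 62.812 Hz

62.8 Hz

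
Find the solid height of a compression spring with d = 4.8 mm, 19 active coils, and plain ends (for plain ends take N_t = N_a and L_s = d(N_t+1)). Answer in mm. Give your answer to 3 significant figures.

plain ends: N_t = N_a = 19
L_s = d·(N_t+1) = 4.8 × 20 = 96 mm

96.0 mm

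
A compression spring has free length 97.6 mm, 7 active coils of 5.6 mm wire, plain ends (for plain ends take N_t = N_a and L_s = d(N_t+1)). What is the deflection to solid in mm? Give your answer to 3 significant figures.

N_t = 7; L_s = 5.6·8 = 44.8 mm
δ_solid = L₀ − L_s = 97.6 − 44.8 = 52.8 mm

52.8 mm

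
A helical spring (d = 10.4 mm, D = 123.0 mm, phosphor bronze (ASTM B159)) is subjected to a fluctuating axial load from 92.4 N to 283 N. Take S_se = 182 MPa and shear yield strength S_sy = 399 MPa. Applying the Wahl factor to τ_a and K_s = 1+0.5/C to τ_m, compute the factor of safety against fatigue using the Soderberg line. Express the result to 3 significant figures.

3.33

C = D/d = 123.0/10.4 = 11.8269; K_W = (4C−1)/(4C−4)+0.615/C = 1.1213; K_s = 1+0.5/C = 1.0423
F_a = (F_max−F_min)/2 = 95.3 N; F_m = (F_max+F_min)/2 = 187.7 N
τ_a = K_W·8F_aD/(πd³) = 1.1213 × 26.536 = 29.754 MPa
τ_m = K_s·8F_mD/(πd³) = 1.0423 × 52.265 = 54.474 MPa
Soderberg: 1/n_f = τ_a/S_se + τ_m/S_sy = 29.754/182 + 54.474/399 = 0.16348 + 0.13653 = 0.30001
n_f = 1/0.30001 = 3.333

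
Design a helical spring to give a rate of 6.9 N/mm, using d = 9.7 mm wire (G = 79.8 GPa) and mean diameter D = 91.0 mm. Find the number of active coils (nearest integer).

17

N_a = Gd⁴/(8D³k) = (79.8×10³ × 9.7⁴)/(8 × 91.0³ × 6.9)
    = 7.06464e+08 / 4.15971e+07 = 16.98 → 17 coils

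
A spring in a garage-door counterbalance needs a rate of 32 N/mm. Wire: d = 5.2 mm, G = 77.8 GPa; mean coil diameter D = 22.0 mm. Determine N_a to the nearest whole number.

21

N_a = Gd⁴/(8D³k) = (77.8×10³ × 5.2⁴)/(8 × 22.0³ × 32)
    = 5.68844e+07 / 2.72589e+06 = 20.87 → 21 coils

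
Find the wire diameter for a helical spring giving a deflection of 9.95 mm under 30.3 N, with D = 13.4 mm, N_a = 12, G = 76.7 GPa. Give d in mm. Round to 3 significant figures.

1.74 mm

Required rate k = F/δ = 30.3/9.95 = 3.0452 N/mm
d = (8D³N_a·k / G)^(1/4) = (8·13.4³·12·3.0452 / (76.7×10³))^0.25
  = (9.1709)^0.25 = 1.7402 mm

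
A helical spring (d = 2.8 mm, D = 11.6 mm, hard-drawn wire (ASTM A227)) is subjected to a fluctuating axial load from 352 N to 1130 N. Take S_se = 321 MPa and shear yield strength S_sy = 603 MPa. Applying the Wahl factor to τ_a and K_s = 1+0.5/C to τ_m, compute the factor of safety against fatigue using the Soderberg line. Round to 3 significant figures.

0.243

C = D/d = 11.6/2.8 = 4.1429; K_W = (4C−1)/(4C−4)+0.615/C = 1.3871; K_s = 1+0.5/C = 1.1207
F_a = (F_max−F_min)/2 = 389 N; F_m = (F_max+F_min)/2 = 741 N
τ_a = K_W·8F_aD/(πd³) = 1.3871 × 523.45 = 726.07 MPa
τ_m = K_s·8F_mD/(πd³) = 1.1207 × 997.11 = 1117.4 MPa
Soderberg: 1/n_f = τ_a/S_se + τ_m/S_sy = 726.07/321 + 1117.4/603 = 2.26189 + 1.85315 = 4.115
n_f = 1/4.115 = 0.243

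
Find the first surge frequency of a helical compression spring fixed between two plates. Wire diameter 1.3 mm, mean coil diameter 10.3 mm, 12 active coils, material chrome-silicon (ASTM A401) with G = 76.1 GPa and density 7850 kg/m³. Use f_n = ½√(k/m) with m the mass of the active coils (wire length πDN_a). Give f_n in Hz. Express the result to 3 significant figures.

358 Hz

k = Gd⁴/(8D³N_a) = (76.1×10³)(1.3⁴)/(8·10.3³·12) = 2.0719 N/mm = 2071.9 N/m
Wire length L = πDN_a = π·10.3·12 = 388.3 mm
m = ρ·(πd²/4)·L = 7850 × 1.3273×10⁻⁶ m² × 0.3883 m = 0.0040459 kg
f_n = ½√(k/m) = 0.5·√(2071.9/0.0040459) = 0.5·√(5.1211e+05) = 357.81 Hz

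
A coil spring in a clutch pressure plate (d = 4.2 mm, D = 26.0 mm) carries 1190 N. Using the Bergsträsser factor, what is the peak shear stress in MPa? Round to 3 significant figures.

1310 MPa

Spring index C = D/d = 26.0/4.2 = 6.1905
K_B = (4C+2)/(4C−3) = 26.762/21.762 = 1.2298
τ₀ = 8FD/(πd³) = 8·1190·26.0/(π·4.2³) = 247520/232.75 = 1063.4 MPa
τ_max = K·τ₀ = 1.2298 × 1063.4 = 1307.8 MPa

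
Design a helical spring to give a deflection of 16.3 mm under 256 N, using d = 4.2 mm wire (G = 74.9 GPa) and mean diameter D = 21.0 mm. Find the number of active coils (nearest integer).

20

Required rate k = F/δ = 256/16.3 = 15.706 N/mm
N_a = Gd⁴/(8D³k) = (74.9×10³ × 4.2⁴)/(8 × 21.0³ × 15.706)
    = 2.33066e+07 / 1.16359e+06 = 20.03 → 20 coils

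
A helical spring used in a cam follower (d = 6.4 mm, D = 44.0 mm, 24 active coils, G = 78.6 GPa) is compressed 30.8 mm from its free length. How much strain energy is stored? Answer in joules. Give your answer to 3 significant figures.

3.82 J

k = Gd⁴/(8D³N_a) = (78.6×10³)(6.4⁴)/(8·44.0³·24) = 8.0627 N/mm
U = ½kδ² = 0.5 × 8.0627 × 30.8² = 3824.3 N·mm = 3.8243 J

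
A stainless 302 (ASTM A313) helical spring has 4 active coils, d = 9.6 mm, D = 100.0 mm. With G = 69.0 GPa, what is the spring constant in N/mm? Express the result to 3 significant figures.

18.3 N/mm

k = Gd⁴/(8D³N_a) = (69.0×10³ × 9.6⁴) / (8 × 100.0³ × 4)
  = 5.86049e+08 / 3.2e+07 = 18.314 N/mm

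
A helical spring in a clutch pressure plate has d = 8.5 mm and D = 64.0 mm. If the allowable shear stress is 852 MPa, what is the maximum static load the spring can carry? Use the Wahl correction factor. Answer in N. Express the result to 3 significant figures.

C = D/d = 64.0/8.5 = 7.5294
K_W = (4C−1)/(4C−4) + 0.615/C = 29.118/26.118 + 0.0817 = 1.1965
τ_max = K·8FD/(πd³) → F_max = τ_allow·πd³/(8DK)
F_max = 852·π·8.5³/(8·64.0·1.1965) = 1.6438e+06/612.63 = 2683.2 N

2680 N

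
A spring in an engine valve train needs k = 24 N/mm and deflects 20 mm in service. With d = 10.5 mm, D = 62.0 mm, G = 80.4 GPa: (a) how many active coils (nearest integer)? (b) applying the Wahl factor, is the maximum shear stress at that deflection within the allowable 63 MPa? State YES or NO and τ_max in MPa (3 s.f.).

N_a = Gd⁴/(8D³k) = (80.4×10³)(10.5⁴)/(8·62.0³·24) = 21.36 → N_a = 21
Actual rate k = Gd⁴/(8D³·21) = 24.408 N/mm
Working load F = kδ = 24.408·20 = 488.16 N
C = 62.0/10.5 = 5.9048; K_W = (4C−1)/(4C−4)+0.615/C = 1.2571
τ_max = K_W·8FD/(πd³) = 1.2571·66.577 = 83.691 MPa
τ_max > 63 MPa → exceeds allowable

(a) 21 coils; (b) NO, τ_max = 83.7 MPa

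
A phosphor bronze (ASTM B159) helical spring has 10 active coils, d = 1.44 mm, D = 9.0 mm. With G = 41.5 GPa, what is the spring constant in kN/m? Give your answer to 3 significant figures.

k = Gd⁴/(8D³N_a) = (41.5×10³ × 1.44⁴) / (8 × 9.0³ × 10)
  = 178442 / 58320 = 3.0597 N/mm

3.06 kN/m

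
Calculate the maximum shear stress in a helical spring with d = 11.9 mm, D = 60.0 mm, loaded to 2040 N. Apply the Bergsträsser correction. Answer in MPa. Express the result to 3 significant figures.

Spring index C = D/d = 60.0/11.9 = 5.0420
K_B = (4C+2)/(4C−3) = 22.168/17.168 = 1.2912
τ₀ = 8FD/(πd³) = 8·2040·60.0/(π·11.9³) = 979200/5294.1 = 184.96 MPa
τ_max = K·τ₀ = 1.2912 × 184.96 = 238.83 MPa

239 MPa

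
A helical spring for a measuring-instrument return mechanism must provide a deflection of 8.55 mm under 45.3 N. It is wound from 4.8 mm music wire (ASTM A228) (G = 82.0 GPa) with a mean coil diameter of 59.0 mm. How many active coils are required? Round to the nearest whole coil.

Required rate k = F/δ = 45.3/8.55 = 5.2982 N/mm
N_a = Gd⁴/(8D³k) = (82.0×10³ × 4.8⁴)/(8 × 59.0³ × 5.2982)
    = 4.3529e+07 / 8.70519e+06 = 5 → 5 coils

5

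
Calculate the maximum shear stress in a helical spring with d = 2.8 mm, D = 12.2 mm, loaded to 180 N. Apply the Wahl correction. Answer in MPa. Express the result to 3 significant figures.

348 MPa

Spring index C = D/d = 12.2/2.8 = 4.3571
K_W = (4C−1)/(4C−4) + 0.615/C = 16.429/13.429 + 0.1411 = 1.3646
τ₀ = 8FD/(πd³) = 8·180·12.2/(π·2.8³) = 17568/68.964 = 254.74 MPa
τ_max = K·τ₀ = 1.3646 × 254.74 = 347.61 MPa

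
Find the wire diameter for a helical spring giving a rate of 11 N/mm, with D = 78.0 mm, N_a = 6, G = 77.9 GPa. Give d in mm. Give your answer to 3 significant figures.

7.53 mm

d = (8D³N_a·k / G)^(1/4) = (8·78.0³·6·11 / (77.9×10³))^0.25
  = (3216.5)^0.25 = 7.5309 mm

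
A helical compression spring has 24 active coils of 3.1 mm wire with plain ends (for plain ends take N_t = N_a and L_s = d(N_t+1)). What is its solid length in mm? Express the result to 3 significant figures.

plain ends: N_t = N_a = 24
L_s = d·(N_t+1) = 3.1 × 25 = 77.5 mm

77.5 mm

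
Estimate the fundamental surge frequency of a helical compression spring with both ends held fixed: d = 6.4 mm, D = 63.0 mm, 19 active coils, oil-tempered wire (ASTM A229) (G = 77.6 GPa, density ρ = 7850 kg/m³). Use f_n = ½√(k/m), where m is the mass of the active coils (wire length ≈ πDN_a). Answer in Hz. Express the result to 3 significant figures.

30.0 Hz

k = Gd⁴/(8D³N_a) = (77.6×10³)(6.4⁴)/(8·63.0³·19) = 3.4254 N/mm = 3425.4 N/m
Wire length L = πDN_a = π·63.0·19 = 3760.5 mm
m = ρ·(πd²/4)·L = 7850 × 32.17×10⁻⁶ m² × 3.7605 m = 0.94965 kg
f_n = ½√(k/m) = 0.5·√(3425.4/0.94965) = 0.5·√(3607.1) = 30.029 Hz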